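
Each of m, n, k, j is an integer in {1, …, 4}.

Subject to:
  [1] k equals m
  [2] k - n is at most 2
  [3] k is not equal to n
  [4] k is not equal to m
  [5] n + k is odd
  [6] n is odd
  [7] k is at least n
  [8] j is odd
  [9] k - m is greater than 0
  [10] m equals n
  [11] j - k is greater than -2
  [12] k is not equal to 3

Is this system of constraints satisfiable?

Unsatisfiable

From constraints 1 and 10, k = m = n, so k = n. But constraint 3 says k ≠ n. Contradiction.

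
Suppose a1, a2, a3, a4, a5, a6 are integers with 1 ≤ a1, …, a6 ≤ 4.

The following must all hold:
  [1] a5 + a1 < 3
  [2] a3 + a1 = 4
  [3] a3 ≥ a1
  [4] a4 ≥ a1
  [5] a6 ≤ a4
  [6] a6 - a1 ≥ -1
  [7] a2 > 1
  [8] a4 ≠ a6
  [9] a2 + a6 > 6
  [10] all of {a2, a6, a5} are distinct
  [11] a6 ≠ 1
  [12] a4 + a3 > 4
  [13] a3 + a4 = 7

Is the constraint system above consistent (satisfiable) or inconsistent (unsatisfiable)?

Satisfiable

Setting (a1, a2, a3, a4, a5, a6) = (1, 4, 3, 4, 1, 3) satisfies everything: constraint 1: a5 + a1 = 2; constraint 2: a3 + a1 = 4; constraint 6: a6 - a1 = 2, and the others follow.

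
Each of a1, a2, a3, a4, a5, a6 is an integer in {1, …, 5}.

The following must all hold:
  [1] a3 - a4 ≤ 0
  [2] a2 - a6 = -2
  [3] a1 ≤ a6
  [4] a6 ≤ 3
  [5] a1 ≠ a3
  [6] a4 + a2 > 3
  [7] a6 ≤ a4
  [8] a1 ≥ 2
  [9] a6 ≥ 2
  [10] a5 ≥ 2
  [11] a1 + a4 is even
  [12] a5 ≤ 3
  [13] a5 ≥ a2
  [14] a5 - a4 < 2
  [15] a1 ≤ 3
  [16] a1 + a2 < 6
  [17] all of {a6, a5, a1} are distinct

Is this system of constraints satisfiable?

Constraints 4, 8, 9, 10, 12, and 15 confine each of a6, a5, a1 to the 2 values {2, 3}.
Constraint 17 requires all 3 of them to be distinct, but only 2 values are available — impossible by the pigeonhole principle.

Unsatisfiable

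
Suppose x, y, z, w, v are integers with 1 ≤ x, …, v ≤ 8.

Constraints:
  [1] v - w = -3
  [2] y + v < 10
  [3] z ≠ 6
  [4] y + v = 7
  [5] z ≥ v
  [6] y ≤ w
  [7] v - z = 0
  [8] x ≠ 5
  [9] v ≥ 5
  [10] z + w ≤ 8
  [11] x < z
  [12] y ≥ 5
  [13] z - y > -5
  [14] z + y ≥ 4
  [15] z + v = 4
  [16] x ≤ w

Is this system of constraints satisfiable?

From constraints 5 and 9: z ≥ v ≥ 5. From constraints 6 and 12: w ≥ y ≥ 5. Hence z + w ≥ 10. But constraint 10 requires z + w ≤ 8, and 8 < 10. Contradiction.

Unsatisfiable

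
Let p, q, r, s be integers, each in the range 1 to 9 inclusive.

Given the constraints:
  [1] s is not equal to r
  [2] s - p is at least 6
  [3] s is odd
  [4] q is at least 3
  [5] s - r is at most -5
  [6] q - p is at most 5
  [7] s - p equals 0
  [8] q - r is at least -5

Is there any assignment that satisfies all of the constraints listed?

Constraints 2, 5, 6, and 8 give s − p ≥ 6, p − q ≥ -5, q − r ≥ -5, r − s ≥ 5.
Adding all 4 inequalities: the left sides telescope to 0, and the right sides sum to 6 + (-5) + (-5) + 5 = 1. So 0 ≥ 1, which is false.

Unsatisfiable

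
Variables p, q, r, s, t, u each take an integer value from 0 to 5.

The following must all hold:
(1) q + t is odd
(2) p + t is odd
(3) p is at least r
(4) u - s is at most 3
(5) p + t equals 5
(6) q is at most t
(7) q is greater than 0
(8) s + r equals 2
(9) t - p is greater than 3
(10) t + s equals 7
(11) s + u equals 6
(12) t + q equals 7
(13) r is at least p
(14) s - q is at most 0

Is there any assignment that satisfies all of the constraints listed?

Satisfiable

Setting (p, q, r, s, t, u) = (0, 2, 0, 2, 5, 4) satisfies everything: constraint 4: u - s = 2; constraint 5: p + t = 5, and the others follow.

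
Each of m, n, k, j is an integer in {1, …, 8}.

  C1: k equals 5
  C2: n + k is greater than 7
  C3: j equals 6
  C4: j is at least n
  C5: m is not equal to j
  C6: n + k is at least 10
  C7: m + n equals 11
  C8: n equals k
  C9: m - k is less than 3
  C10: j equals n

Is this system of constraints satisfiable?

Constraint 3 fixes j = 6 and constraint 1 fixes k = 5. Constraints 8 and 10 give j = n = k, so j = k. But 6 ≠ 5 — contradiction.

Unsatisfiable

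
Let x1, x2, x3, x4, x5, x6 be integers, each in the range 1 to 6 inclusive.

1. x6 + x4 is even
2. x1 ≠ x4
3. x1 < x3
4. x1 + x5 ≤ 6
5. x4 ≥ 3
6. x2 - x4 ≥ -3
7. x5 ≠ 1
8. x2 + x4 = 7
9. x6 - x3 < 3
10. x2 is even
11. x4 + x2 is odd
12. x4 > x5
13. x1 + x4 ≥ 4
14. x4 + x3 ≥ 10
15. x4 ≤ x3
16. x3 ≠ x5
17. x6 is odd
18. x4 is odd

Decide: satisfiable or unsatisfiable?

The assignment x1 = 2, x2 = 2, x3 = 5, x4 = 5, x5 = 4, x6 = 5 works:
  constraint 4 holds since x1 + x5 = 6.
  constraint 6 holds since x2 - x4 = -3.
  constraint 8 holds since x2 + x4 = 7.
The rest check out directly.

Satisfiable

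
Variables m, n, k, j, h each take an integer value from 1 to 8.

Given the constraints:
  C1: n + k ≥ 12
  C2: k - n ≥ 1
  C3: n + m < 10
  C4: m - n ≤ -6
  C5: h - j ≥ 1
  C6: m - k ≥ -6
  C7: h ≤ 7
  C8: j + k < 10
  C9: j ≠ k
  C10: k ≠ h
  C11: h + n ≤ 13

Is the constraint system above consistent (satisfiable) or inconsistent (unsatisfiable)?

Constraints 2, 4, and 6 give k − n ≥ 1, n − m ≥ 6, m − k ≥ -6.
Adding all 3 inequalities: the left sides telescope to 0, and the right sides sum to 1 + 6 + (-6) = 1. So 0 ≥ 1, which is false.

Unsatisfiable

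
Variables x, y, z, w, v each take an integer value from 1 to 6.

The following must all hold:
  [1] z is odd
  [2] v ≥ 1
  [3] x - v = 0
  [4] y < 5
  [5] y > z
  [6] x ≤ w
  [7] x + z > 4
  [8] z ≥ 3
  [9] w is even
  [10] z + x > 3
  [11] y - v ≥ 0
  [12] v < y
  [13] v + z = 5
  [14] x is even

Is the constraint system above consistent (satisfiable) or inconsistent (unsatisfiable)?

The assignment x = 2, y = 4, z = 3, w = 2, v = 2 works:
  constraint 3 holds since x - v = 0.
  constraint 7 holds since x + z = 5.
  constraint 10 holds since z + x = 5.
The rest check out directly.

Satisfiable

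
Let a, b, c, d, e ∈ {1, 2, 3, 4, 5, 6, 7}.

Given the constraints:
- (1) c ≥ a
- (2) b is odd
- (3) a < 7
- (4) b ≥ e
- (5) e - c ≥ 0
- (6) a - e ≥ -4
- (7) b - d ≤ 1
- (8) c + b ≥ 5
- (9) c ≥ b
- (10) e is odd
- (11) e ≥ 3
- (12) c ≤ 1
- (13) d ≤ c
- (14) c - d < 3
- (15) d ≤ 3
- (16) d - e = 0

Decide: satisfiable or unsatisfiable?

Unsatisfiable

From constraints 4 and 11: b ≥ e and e ≥ 3, so b ≥ 3. From constraints 9 and 12: b ≤ c and c ≤ 1, so b ≤ 1. But 1 < 3, so no value of b works.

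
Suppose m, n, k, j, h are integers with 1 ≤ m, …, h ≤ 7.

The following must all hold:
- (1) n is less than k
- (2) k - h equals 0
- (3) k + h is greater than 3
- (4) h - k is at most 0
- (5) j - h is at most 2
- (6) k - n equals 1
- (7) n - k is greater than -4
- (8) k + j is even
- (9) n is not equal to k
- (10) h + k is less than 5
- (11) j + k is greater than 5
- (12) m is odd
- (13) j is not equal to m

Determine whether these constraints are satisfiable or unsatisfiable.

Satisfiable

The assignment m = 3, n = 1, k = 2, j = 4, h = 2 works:
  constraint 2 holds since k - h = 0.
  constraint 3 holds since k + h = 4.
  constraint 4 holds since h - k = 0.
The rest check out directly.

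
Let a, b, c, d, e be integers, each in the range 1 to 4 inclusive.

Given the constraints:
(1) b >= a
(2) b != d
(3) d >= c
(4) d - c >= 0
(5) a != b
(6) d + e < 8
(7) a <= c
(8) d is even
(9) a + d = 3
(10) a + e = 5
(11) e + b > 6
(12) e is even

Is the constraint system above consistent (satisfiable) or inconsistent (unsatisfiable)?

Satisfiable

Setting (a, b, c, d, e) = (1, 3, 2, 2, 4) satisfies everything: constraint 4: d - c = 0; constraint 6: d + e = 6; constraint 9: a + d = 3, and the others follow.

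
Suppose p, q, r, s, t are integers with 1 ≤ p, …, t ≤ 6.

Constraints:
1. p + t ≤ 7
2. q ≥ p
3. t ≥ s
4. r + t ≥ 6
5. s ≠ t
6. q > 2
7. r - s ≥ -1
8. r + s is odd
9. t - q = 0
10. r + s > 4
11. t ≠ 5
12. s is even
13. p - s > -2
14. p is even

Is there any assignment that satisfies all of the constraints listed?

Satisfiable

Try p = 2, q = 4, r = 3, s = 2, t = 4.
Check constraint 1: p + t = 6; constraint 4: r + t = 7. The remaining constraints are straightforward to verify.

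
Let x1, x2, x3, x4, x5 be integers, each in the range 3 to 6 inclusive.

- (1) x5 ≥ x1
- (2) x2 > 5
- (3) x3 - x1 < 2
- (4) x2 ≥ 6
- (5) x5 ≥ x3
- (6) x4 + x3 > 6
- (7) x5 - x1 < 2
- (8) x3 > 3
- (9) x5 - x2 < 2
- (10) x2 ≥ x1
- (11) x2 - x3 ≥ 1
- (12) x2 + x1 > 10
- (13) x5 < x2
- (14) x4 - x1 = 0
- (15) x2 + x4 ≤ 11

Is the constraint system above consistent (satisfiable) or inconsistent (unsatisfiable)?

Satisfiable

The assignment x1 = 5, x2 = 6, x3 = 4, x4 = 5, x5 = 5 works:
  constraint 3 holds since x3 - x1 = -1.
  constraint 6 holds since x4 + x3 = 9.
The rest check out directly.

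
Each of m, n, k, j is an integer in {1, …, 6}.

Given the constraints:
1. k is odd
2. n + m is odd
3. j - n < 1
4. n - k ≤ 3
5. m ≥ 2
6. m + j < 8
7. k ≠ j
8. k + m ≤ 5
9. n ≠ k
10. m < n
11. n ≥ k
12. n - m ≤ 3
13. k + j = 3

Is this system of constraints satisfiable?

Satisfiable

Setting (m, n, k, j) = (3, 4, 1, 2) satisfies everything: constraint 3: j - n = -2; constraint 4: n - k = 3, and the others follow.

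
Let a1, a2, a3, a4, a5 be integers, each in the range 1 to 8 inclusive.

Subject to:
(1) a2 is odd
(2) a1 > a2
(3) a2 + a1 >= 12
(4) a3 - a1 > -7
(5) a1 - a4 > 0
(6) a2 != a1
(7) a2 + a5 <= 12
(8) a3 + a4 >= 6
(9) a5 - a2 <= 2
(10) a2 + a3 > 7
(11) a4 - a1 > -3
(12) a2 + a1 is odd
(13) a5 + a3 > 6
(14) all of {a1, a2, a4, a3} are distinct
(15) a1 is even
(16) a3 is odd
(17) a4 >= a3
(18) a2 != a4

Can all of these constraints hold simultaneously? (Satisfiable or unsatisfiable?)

Take a1 = 8, a2 = 5, a3 = 3, a4 = 6, a5 = 4. Then constraint 3: a2 + a1 = 13; constraint 4: a3 - a1 = -5; constraint 5: a1 - a4 = 2, and every other listed constraint is also met.

Satisfiable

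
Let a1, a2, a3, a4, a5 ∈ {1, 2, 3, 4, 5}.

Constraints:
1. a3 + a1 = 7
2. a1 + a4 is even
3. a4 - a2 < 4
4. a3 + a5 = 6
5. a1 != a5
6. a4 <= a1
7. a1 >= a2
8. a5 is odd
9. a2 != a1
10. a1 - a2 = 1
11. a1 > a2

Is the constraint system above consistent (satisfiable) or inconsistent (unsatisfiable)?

Satisfiable

Setting (a1, a2, a3, a4, a5) = (2, 1, 5, 2, 1) satisfies everything: constraint 1: a3 + a1 = 7; constraint 3: a4 - a2 = 1, and the others follow.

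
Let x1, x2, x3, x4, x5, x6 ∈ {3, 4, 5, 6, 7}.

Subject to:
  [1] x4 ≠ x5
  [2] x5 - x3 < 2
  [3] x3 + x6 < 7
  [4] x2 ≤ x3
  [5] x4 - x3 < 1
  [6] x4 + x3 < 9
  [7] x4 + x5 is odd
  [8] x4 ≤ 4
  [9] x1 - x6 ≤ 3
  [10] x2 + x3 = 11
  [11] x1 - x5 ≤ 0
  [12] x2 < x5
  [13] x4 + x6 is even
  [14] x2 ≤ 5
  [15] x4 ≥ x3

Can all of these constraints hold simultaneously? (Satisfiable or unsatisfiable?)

Unsatisfiable

From constraint 14: x2 ≤ 5. From constraints 8 and 15: x3 ≤ x4 ≤ 4. Hence x2 + x3 ≤ 9. But constraint 10 requires x2 + x3 = 11, and 11 > 9. Contradiction.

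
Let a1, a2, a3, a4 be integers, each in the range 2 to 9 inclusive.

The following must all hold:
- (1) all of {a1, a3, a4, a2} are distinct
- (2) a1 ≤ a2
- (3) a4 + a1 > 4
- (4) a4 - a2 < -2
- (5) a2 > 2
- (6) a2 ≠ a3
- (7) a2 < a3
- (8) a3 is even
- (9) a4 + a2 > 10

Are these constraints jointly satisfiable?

One satisfying assignment is a1 = 2, a2 = 7, a3 = 8, a4 = 4.
For the less obvious constraints — constraint 3: a4 + a1 = 6; constraint 4: a4 - a2 = -3 — and the others hold by inspection.

Satisfiable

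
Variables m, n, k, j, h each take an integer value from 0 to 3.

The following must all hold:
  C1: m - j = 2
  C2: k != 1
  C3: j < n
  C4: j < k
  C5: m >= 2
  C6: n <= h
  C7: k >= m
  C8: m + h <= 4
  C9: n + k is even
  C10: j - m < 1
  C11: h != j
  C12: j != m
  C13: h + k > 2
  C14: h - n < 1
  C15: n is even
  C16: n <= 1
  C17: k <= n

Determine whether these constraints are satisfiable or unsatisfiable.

From constraints 5 and 7: k ≥ m and m ≥ 2, so k ≥ 2. From constraints 16 and 17: k ≤ n and n ≤ 1, so k ≤ 1. But 1 < 2, so no value of k works.

Unsatisfiable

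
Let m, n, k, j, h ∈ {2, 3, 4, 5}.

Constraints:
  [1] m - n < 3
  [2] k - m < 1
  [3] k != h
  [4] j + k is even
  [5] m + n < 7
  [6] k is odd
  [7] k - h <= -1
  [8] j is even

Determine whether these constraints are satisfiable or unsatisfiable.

Unsatisfiable

Constraint 8 makes j even and constraint 6 makes k odd, so j + k must be odd. Constraint 4 says j + k is even — contradiction.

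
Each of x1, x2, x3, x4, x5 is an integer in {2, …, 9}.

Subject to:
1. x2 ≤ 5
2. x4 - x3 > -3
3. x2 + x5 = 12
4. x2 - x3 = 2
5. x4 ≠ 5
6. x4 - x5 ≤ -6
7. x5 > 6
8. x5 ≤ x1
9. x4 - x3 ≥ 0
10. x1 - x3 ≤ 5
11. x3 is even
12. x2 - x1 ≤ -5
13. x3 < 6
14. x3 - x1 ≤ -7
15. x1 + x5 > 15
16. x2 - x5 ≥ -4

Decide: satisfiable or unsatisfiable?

Unsatisfiable

Constraints 6, 9, 10, 12, and 16 give x3 − x1 ≥ -5, x1 − x2 ≥ 5, x2 − x5 ≥ -4, x5 − x4 ≥ 6, x4 − x3 ≥ 0.
Adding all 5 inequalities: the left sides telescope to 0, and the right sides sum to (-5) + 5 + (-4) + 6 + 0 = 2. So 0 ≥ 2, which is false.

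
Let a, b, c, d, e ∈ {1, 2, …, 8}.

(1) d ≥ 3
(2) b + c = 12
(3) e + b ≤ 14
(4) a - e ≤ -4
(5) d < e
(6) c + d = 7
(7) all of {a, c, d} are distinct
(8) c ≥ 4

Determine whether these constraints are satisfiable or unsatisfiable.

Satisfiable

Take a = 1, b = 8, c = 4, d = 3, e = 6. Then constraint 2: b + c = 12; constraint 3: e + b = 14, and every other listed constraint is also met.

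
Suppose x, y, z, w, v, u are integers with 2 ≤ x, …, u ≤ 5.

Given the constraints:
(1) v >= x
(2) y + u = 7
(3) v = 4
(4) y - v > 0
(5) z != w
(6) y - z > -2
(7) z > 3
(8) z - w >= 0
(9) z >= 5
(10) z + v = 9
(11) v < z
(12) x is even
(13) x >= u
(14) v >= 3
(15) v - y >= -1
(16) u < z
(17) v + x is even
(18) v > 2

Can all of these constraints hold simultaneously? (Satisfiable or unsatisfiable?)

Take x = 2, y = 5, z = 5, w = 2, v = 4, u = 2. Then constraint 2: y + u = 7; constraint 4: y - v = 1, and every other listed constraint is also met.

Satisfiable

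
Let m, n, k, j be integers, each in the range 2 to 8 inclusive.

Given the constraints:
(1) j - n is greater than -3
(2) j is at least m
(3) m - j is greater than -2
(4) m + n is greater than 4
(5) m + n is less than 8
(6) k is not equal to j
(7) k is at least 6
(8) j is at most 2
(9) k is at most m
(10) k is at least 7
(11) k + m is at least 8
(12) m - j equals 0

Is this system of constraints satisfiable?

Unsatisfiable

From constraints 9 and 10: m ≥ k and k ≥ 7, so m ≥ 7. From constraints 2 and 8: m ≤ j and j ≤ 2, so m ≤ 2. But 2 < 7, so no value of m works.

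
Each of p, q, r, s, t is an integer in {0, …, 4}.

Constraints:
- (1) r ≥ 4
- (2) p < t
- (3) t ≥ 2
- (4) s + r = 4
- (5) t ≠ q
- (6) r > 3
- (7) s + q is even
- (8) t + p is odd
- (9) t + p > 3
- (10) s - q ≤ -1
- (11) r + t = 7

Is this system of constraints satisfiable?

Try p = 2, q = 2, r = 4, s = 0, t = 3.
Check constraint 4: s + r = 4; constraint 9: t + p = 5; constraint 10: s - q = -2. The remaining constraints are straightforward to verify.

Satisfiable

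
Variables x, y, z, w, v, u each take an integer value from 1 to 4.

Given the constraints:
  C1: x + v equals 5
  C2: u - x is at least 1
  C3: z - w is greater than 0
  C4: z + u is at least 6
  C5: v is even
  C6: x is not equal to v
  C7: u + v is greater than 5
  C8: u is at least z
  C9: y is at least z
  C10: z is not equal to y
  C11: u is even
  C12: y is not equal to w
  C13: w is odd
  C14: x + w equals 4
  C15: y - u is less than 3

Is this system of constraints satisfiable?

The assignment x = 3, y = 4, z = 2, w = 1, v = 2, u = 4 works:
  constraint 1 holds since x + v = 5.
  constraint 2 holds since u - x = 1.
  constraint 3 holds since z - w = 1.
The rest check out directly.

Satisfiable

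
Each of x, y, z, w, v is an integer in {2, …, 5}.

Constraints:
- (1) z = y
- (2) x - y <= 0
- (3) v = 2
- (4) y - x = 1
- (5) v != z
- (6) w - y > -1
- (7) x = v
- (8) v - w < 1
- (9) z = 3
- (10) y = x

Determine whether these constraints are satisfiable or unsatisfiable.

Constraint 9 fixes z = 3 and constraint 3 fixes v = 2. Constraints 1, 7, and 10 give z = y = x = v, so z = v. But 3 ≠ 2 — contradiction.

Unsatisfiable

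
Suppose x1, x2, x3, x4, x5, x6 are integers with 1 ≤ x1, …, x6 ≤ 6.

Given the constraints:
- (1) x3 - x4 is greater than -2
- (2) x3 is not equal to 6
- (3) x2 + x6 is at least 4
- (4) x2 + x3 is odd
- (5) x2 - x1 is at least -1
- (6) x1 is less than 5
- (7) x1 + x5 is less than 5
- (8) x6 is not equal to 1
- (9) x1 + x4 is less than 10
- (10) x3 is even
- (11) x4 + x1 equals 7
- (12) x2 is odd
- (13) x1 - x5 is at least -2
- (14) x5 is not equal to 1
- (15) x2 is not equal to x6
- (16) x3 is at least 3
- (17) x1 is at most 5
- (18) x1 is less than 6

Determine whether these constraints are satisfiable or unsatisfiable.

Take x1 = 2, x2 = 3, x3 = 4, x4 = 5, x5 = 2, x6 = 4. Then constraint 1: x3 - x4 = -1; constraint 3: x2 + x6 = 7, and every other listed constraint is also met.

Satisfiable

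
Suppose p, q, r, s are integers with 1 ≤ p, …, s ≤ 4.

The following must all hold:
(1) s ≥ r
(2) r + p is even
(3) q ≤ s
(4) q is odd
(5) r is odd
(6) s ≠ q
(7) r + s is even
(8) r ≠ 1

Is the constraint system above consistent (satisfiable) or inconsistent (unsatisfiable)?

One satisfying assignment is p = 1, q = 1, r = 3, s = 3.
For the less obvious constraints — constraint 2: r + p = 4 is even; constraint 4: q = 1 is odd — and the others hold by inspection.

Satisfiable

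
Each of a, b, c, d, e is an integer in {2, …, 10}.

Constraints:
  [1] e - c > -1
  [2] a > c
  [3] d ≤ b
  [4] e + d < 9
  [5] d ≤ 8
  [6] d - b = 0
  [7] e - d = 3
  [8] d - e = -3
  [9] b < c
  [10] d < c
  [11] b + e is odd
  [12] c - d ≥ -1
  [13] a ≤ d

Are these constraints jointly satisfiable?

Constraints 2, 3, 9, and 13 give d ≤ b, b < c, c < a, a ≤ d. Chaining: d ≤ b < c < a ≤ d, which forces d < d — impossible.

Unsatisfiable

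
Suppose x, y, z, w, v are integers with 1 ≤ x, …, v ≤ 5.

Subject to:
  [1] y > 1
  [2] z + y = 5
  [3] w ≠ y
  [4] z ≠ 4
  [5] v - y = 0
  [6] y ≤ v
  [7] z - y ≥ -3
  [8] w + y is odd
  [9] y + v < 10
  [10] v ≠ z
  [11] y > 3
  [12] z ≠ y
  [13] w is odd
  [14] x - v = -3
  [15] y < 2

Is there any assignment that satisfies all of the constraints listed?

Unsatisfiable

From constraint 11: y ≥ 4. From constraint 15: y ≤ 1. But 1 < 4, so no value of y works.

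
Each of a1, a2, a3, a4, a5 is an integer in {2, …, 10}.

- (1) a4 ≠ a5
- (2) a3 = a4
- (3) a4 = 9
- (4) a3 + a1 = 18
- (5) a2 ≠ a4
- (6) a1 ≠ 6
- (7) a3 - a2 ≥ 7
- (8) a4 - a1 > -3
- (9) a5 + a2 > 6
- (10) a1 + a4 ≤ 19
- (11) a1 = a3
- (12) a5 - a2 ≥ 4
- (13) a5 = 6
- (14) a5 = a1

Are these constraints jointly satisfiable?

Unsatisfiable

Constraint 13 fixes a5 = 6 and constraint 3 fixes a4 = 9. Constraints 2, 11, and 14 give a5 = a1 = a3 = a4, so a5 = a4. But 6 ≠ 9 — contradiction.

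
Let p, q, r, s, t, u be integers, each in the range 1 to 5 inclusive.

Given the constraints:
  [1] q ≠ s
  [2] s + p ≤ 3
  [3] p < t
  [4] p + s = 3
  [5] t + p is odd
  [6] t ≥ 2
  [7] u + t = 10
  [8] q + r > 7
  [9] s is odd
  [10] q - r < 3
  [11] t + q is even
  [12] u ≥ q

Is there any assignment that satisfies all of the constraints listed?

Satisfiable

The assignment p = 2, q = 5, r = 3, s = 1, t = 5, u = 5 works:
  constraint 2 holds since s + p = 3.
  constraint 4 holds since p + s = 3.
The rest check out directly.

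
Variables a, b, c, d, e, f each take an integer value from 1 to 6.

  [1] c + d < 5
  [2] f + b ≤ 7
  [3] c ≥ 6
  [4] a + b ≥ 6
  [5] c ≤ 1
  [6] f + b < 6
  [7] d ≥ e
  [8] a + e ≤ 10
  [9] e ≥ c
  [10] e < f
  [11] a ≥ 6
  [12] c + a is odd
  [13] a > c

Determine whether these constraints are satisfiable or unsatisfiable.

From constraint 11: a ≥ 6. From constraints 3 and 9: e ≥ c ≥ 6. Hence a + e ≥ 12. But constraint 8 requires a + e ≤ 10, and 10 < 12. Contradiction.

Unsatisfiable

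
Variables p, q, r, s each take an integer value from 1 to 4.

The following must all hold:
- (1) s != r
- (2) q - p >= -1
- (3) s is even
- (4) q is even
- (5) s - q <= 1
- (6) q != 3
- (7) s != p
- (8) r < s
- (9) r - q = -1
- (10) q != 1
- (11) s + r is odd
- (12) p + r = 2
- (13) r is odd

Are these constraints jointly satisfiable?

Take p = 1, q = 2, r = 1, s = 2. Then constraint 2: q - p = 1; constraint 5: s - q = 0, and every other listed constraint is also met.

Satisfiable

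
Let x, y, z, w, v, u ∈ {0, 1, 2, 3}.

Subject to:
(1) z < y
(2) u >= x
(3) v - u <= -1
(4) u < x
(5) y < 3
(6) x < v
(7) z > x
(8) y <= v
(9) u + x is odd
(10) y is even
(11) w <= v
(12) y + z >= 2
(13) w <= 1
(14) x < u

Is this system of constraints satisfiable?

Constraints 1, 3, 4, 7, and 8 give v < u, u < x, x < z, z < y, y ≤ v. Chaining: v < u < x < z < y ≤ v, which forces v < v — impossible.

Unsatisfiable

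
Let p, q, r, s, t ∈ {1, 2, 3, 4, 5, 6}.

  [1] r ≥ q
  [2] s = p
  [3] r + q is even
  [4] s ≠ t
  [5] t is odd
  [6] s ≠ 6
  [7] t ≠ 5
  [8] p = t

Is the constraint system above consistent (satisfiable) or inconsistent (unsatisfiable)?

Unsatisfiable

From constraints 2 and 8, s = p = t, so s = t. But constraint 4 says s ≠ t. Contradiction.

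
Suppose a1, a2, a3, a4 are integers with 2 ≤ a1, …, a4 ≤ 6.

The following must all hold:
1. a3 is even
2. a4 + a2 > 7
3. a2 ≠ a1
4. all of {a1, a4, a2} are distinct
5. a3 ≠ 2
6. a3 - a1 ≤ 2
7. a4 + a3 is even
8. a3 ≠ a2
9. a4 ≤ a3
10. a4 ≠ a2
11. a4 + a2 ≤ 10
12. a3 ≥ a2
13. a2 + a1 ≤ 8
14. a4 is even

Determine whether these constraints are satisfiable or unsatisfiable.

Satisfiable

One satisfying assignment is a1 = 4, a2 = 3, a3 = 6, a4 = 6.
For the less obvious constraints — constraint 2: a4 + a2 = 9; constraint 6: a3 - a1 = 2; constraint 11: a4 + a2 = 9 — and the others hold by inspection.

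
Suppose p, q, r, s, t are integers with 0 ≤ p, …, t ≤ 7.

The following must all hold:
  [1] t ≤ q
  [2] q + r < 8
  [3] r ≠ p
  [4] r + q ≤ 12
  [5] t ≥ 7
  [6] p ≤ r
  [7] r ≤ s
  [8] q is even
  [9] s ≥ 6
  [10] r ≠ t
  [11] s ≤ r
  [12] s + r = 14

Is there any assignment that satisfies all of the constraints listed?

Unsatisfiable

From constraints 9 and 11: r ≥ s ≥ 6. From constraints 1 and 5: q ≥ t ≥ 7. Hence r + q ≥ 13. But constraint 4 requires r + q ≤ 12, and 12 < 13. Contradiction.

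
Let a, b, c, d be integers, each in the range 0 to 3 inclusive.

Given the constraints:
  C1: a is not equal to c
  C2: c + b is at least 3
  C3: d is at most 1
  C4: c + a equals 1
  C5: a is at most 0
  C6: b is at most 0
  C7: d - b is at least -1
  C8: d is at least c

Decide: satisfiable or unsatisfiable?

Unsatisfiable

From constraints 3 and 8: c ≤ d ≤ 1. From constraint 6: b ≤ 0. Hence c + b ≤ 1. But constraint 2 requires c + b ≥ 3, and 3 > 1. Contradiction.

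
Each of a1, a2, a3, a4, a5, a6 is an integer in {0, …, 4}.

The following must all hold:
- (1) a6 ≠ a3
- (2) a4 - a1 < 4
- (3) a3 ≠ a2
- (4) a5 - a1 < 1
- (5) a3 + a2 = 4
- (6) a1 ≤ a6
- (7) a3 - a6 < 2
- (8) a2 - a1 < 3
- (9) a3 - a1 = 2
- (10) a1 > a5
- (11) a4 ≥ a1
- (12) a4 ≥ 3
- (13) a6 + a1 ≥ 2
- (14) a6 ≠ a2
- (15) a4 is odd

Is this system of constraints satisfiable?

Try a1 = 1, a2 = 1, a3 = 3, a4 = 3, a5 = 0, a6 = 4.
Check constraint 2: a4 - a1 = 2; constraint 4: a5 - a1 = -1. The remaining constraints are straightforward to verify.

Satisfiable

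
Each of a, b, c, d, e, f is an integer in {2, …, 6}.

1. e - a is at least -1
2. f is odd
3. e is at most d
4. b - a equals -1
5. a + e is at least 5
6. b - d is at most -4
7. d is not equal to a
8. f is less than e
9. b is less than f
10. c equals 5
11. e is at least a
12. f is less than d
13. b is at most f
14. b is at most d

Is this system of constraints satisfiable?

One satisfying assignment is a = 3, b = 2, c = 5, d = 6, e = 5, f = 3.
For the less obvious constraints — constraint 1: e - a = 2; constraint 4: b - a = -1; constraint 5: a + e = 8 — and the others hold by inspection.

Satisfiable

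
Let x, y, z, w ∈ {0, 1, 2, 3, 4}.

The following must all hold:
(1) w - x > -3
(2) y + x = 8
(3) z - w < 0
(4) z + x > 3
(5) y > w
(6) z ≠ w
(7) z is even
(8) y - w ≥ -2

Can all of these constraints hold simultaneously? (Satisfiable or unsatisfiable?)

The assignment x = 4, y = 4, z = 2, w = 3 works:
  constraint 1 holds since w - x = -1.
  constraint 2 holds since y + x = 8.
  constraint 3 holds since z - w = -1.
The rest check out directly.

Satisfiable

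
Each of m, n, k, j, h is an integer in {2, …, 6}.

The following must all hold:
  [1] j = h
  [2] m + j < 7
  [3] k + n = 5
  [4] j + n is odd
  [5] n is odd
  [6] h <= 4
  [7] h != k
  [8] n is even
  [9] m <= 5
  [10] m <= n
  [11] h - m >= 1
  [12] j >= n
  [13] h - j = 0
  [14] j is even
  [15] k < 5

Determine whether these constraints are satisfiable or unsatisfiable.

Constraint 14 makes j even and constraint 8 makes n even, so j + n must be even. Constraint 4 says j + n is odd — contradiction.

Unsatisfiable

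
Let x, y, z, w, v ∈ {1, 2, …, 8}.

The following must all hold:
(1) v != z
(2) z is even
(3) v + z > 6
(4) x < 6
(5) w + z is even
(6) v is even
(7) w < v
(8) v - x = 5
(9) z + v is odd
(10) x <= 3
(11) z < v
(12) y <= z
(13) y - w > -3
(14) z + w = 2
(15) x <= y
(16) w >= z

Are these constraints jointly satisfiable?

Unsatisfiable

Constraint 2 makes z even and constraint 6 makes v even, so z + v must be even. Constraint 9 says z + v is odd — contradiction.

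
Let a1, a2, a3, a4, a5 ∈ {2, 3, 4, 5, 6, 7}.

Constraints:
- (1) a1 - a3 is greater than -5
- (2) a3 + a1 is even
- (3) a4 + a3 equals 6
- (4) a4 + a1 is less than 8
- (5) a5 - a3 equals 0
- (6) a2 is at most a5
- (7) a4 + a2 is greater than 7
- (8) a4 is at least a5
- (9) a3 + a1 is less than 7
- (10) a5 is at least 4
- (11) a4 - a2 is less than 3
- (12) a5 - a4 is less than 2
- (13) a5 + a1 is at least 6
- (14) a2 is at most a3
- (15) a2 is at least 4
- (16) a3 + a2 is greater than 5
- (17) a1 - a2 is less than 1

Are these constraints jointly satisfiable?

Unsatisfiable

From constraints 8 and 10: a4 ≥ a5 ≥ 4. From constraints 14 and 15: a3 ≥ a2 ≥ 4. Hence a4 + a3 ≥ 8. But constraint 3 requires a4 + a3 = 6, and 6 < 8. Contradiction.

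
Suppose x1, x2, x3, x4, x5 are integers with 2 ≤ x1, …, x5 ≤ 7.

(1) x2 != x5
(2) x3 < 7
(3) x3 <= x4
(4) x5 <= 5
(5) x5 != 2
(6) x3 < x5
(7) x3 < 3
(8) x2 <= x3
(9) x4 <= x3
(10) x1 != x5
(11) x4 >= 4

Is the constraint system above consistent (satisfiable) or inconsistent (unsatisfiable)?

From constraints 9 and 11: x3 ≥ x4 and x4 ≥ 4, so x3 ≥ 4. From constraint 7: x3 ≤ 2. But 2 < 4, so no value of x3 works.

Unsatisfiable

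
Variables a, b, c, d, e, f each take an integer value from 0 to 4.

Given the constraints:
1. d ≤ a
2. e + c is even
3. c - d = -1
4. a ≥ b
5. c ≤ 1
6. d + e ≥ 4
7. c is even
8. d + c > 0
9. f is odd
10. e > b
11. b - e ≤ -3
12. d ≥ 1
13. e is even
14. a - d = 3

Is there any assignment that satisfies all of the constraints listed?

Satisfiable

Setting (a, b, c, d, e, f) = (4, 1, 0, 1, 4, 1) satisfies everything: constraint 3: c - d = -1; constraint 6: d + e = 5, and the others follow.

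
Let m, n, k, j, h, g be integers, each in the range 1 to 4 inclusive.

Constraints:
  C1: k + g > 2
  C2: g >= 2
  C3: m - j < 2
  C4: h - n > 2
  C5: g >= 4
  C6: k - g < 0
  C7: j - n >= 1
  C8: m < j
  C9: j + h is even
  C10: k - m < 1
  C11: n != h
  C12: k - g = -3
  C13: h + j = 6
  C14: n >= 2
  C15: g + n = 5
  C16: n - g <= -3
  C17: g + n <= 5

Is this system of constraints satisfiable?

From constraint 5: g ≥ 4. From constraint 14: n ≥ 2. Hence g + n ≥ 6. But constraint 15 requires g + n = 5, and 5 < 6. Contradiction.

Unsatisfiable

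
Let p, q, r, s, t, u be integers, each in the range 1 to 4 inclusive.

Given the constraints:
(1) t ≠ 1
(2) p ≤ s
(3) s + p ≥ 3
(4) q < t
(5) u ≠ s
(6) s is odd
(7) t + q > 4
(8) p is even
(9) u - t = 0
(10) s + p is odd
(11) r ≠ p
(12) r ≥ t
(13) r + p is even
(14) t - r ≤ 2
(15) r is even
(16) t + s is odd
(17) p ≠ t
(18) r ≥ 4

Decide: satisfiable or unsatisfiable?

Satisfiable

One satisfying assignment is p = 2, q = 2, r = 4, s = 3, t = 4, u = 4.
For the less obvious constraints — constraint 3: s + p = 5; constraint 7: t + q = 6 — and the others hold by inspection.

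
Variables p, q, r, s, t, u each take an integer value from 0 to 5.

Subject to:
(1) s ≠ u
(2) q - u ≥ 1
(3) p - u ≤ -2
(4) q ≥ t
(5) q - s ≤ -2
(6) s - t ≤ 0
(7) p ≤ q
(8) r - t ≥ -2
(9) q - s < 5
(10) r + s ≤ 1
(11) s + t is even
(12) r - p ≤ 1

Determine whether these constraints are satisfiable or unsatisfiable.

Unsatisfiable

Constraints 2, 3, 5, 6, 8, and 12 give s − q ≥ 2, q − u ≥ 1, u − p ≥ 2, p − r ≥ -1, r − t ≥ -2, t − s ≥ 0.
Adding all 6 inequalities: the left sides telescope to 0, and the right sides sum to 2 + 1 + 2 + (-1) + (-2) + 0 = 2. So 0 ≥ 2, which is false.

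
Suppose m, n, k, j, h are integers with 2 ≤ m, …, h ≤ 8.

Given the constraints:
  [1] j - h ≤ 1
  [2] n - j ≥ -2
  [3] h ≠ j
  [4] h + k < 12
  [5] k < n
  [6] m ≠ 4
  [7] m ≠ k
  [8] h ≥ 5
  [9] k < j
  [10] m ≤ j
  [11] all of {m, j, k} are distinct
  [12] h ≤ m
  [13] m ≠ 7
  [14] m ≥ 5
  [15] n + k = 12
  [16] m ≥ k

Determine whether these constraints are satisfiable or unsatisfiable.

One satisfying assignment is m = 6, n = 7, k = 5, j = 7, h = 6.
For the less obvious constraints — constraint 1: j - h = 1; constraint 2: n - j = 0 — and the others hold by inspection.

Satisfiable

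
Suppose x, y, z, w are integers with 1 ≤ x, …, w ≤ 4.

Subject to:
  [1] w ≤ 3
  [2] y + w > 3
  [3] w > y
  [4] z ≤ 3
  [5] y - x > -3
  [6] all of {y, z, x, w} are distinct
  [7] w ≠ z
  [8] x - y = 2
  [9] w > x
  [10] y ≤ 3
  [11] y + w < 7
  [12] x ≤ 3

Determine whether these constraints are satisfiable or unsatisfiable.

Unsatisfiable

Constraints 1, 4, 10, and 12 confine each of y, z, x, w to the 3 values {1, …, 3} (the domain already gives each ≥ 1).
Constraint 6 requires all 4 of them to be distinct, but only 3 values are available — impossible by the pigeonhole principle.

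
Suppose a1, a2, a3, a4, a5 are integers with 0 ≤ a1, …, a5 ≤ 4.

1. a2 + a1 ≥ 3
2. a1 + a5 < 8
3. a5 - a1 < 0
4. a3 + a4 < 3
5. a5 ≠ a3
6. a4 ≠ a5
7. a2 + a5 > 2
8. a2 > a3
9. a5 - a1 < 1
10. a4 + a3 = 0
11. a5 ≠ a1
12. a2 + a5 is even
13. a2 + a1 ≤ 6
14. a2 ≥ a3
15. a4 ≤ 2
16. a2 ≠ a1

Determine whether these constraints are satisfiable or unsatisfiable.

Setting (a1, a2, a3, a4, a5) = (4, 2, 0, 0, 2) satisfies everything: constraint 1: a2 + a1 = 6; constraint 2: a1 + a5 = 6, and the others follow.

Satisfiable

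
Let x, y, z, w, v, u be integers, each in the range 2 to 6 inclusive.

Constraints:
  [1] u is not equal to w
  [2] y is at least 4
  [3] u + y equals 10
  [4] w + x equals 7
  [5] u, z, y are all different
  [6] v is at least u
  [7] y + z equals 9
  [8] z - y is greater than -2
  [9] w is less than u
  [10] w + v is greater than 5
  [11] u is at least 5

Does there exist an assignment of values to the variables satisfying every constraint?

Try x = 5, y = 4, z = 5, w = 2, v = 6, u = 6.
Check constraint 3: u + y = 10; constraint 4: w + x = 7; constraint 7: y + z = 9. The remaining constraints are straightforward to verify.

Satisfiable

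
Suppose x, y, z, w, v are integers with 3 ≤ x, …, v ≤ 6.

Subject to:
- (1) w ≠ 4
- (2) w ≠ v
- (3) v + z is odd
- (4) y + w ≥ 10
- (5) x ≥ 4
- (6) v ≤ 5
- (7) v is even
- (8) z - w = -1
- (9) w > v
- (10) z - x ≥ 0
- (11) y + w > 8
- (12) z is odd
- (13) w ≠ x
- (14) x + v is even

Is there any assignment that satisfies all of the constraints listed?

Take x = 4, y = 5, z = 5, w = 6, v = 4. Then constraint 4: y + w = 11; constraint 8: z - w = -1, and every other listed constraint is also met.

Satisfiable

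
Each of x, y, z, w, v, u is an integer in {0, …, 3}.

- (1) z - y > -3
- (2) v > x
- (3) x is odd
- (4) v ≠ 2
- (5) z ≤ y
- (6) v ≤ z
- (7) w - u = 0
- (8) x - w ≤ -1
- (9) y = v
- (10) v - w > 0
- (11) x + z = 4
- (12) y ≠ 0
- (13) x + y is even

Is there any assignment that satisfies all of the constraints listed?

One satisfying assignment is x = 1, y = 3, z = 3, w = 2, v = 3, u = 2.
For the less obvious constraints — constraint 1: z - y = 0; constraint 7: w - u = 0 — and the others hold by inspection.

Satisfiable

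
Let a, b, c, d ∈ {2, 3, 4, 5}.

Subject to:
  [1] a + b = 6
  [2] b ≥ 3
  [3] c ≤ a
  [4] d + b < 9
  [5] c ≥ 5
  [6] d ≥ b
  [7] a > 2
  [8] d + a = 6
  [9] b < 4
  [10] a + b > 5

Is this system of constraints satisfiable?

From constraints 2 and 6: d ≥ b ≥ 3. From constraints 3 and 5: a ≥ c ≥ 5. Hence d + a ≥ 8. But constraint 8 requires d + a = 6, and 6 < 8. Contradiction.

Unsatisfiable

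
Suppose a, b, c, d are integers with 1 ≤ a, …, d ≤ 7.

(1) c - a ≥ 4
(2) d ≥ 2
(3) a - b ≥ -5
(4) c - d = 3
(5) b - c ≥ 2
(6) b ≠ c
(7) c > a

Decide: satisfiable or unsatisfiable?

Unsatisfiable

Constraints 1, 3, and 5 give c − a ≥ 4, a − b ≥ -5, b − c ≥ 2.
Adding all 3 inequalities: the left sides telescope to 0, and the right sides sum to 4 + (-5) + 2 = 1. So 0 ≥ 1, which is false.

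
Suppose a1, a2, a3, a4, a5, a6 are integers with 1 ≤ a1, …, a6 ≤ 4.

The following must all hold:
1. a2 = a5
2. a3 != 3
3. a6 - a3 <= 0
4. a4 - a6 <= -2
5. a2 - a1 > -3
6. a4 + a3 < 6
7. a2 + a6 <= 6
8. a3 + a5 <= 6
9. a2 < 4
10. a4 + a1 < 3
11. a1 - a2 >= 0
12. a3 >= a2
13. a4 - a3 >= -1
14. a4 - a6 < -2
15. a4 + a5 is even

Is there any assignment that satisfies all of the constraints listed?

Constraints 3, 4, and 13 give a6 − a4 ≥ 2, a4 − a3 ≥ -1, a3 − a6 ≥ 0.
Adding all 3 inequalities: the left sides telescope to 0, and the right sides sum to 2 + (-1) + 0 = 1. So 0 ≥ 1, which is false.

Unsatisfiable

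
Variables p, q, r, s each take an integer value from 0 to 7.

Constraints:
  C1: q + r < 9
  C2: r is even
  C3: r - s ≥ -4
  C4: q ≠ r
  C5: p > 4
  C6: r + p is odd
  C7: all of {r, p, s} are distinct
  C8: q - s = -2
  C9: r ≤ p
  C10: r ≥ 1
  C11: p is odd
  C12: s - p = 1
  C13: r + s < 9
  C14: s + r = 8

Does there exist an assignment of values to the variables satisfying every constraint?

Satisfiable

Try p = 5, q = 4, r = 2, s = 6.
Check constraint 1: q + r = 6; constraint 3: r - s = -4. The remaining constraints are straightforward to verify.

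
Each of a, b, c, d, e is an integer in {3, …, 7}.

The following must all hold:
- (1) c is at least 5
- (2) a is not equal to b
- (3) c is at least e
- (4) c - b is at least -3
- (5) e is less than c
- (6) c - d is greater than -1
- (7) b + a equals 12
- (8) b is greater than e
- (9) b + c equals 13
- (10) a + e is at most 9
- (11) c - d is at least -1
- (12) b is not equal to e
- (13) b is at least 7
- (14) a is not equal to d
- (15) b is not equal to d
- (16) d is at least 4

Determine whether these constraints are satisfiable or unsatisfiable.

Satisfiable

Try a = 5, b = 7, c = 6, d = 4, e = 3.
Check constraint 4: c - b = -1; constraint 6: c - d = 2. The remaining constraints are straightforward to verify.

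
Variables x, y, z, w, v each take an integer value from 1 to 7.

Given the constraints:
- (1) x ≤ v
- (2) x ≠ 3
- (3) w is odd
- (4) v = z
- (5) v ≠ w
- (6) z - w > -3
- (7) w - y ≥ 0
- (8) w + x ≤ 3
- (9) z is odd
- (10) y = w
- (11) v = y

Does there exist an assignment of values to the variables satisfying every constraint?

From constraints 10 and 11, v = y = w, so v = w. But constraint 5 says v ≠ w. Contradiction.

Unsatisfiable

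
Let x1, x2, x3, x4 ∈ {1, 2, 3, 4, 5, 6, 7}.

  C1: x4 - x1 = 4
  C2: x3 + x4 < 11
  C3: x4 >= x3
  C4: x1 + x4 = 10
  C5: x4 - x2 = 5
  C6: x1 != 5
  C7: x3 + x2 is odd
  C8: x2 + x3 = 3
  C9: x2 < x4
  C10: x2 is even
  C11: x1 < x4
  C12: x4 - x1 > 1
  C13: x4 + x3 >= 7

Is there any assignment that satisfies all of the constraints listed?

Satisfiable

Take x1 = 3, x2 = 2, x3 = 1, x4 = 7. Then constraint 1: x4 - x1 = 4; constraint 2: x3 + x4 = 8, and every other listed constraint is also met.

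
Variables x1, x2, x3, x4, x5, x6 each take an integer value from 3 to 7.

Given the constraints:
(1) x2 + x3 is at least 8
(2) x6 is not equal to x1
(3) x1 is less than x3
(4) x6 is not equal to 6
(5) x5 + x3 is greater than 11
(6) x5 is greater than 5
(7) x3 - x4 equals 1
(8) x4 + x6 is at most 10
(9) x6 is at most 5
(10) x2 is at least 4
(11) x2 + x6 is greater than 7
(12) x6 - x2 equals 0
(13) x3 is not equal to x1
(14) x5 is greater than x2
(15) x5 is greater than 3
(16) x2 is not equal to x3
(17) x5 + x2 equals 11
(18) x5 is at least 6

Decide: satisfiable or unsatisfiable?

One satisfying assignment is x1 = 6, x2 = 4, x3 = 7, x4 = 6, x5 = 7, x6 = 4.
For the less obvious constraints — constraint 1: x2 + x3 = 11; constraint 5: x5 + x3 = 14 — and the others hold by inspection.

Satisfiable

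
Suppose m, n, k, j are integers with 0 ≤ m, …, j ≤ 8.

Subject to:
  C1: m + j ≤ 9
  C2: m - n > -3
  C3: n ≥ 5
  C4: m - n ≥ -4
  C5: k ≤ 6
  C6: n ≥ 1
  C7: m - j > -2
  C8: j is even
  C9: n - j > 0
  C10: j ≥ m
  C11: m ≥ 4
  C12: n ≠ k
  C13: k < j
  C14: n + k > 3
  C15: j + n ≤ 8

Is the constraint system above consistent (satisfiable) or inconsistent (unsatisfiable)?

From constraints 10 and 11: j ≥ m ≥ 4. From constraint 3: n ≥ 5. Hence j + n ≥ 9. But constraint 15 requires j + n ≤ 8, and 8 < 9. Contradiction.

Unsatisfiable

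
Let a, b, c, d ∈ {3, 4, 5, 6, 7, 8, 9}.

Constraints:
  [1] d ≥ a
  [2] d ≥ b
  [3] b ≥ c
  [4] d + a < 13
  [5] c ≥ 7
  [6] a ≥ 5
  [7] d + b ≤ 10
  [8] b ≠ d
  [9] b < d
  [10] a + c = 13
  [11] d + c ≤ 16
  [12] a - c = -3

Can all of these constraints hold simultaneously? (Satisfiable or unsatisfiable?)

From constraints 1 and 6: d ≥ a ≥ 5. From constraints 3 and 5: b ≥ c ≥ 7. Hence d + b ≥ 12. But constraint 7 requires d + b ≤ 10, and 10 < 12. Contradiction.

Unsatisfiable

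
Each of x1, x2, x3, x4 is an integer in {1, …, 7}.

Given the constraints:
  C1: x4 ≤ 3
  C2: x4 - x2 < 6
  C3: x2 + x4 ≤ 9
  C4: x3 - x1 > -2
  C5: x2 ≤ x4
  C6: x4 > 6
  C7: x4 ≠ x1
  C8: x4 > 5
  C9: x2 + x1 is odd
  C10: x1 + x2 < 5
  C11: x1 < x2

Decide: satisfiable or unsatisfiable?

Unsatisfiable

From constraint 6: x4 ≥ 7. From constraint 1: x4 ≤ 3. But 3 < 7, so no value of x4 works.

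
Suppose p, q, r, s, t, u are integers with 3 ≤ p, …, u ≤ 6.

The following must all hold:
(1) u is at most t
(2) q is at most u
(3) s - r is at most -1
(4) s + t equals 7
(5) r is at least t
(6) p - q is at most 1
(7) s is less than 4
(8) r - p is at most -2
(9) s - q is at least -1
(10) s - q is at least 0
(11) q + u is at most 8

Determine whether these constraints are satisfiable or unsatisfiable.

Unsatisfiable

Constraints 3, 6, 8, and 10 give r − s ≥ 1, s − q ≥ 0, q − p ≥ -1, p − r ≥ 2.
Adding all 4 inequalities: the left sides telescope to 0, and the right sides sum to 1 + 0 + (-1) + 2 = 2. So 0 ≥ 2, which is false.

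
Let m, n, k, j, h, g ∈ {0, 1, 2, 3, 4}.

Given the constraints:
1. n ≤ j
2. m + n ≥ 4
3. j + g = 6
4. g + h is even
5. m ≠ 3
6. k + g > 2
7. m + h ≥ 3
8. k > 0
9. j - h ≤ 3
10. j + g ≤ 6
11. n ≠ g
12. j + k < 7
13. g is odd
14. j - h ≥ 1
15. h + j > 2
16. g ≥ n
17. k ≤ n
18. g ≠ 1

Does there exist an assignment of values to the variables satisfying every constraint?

Try m = 4, n = 2, k = 2, j = 3, h = 1, g = 3.
Check constraint 2: m + n = 6; constraint 3: j + g = 6. The remaining constraints are straightforward to verify.

Satisfiable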